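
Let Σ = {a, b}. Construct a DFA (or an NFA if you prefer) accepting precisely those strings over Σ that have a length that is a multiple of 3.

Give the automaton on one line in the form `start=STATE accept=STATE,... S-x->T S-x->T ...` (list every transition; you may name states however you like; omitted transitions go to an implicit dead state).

Only the length mod 3 matters, so use a 3-cycle: from any state, every input symbol moves to the next state, wrapping S2 back to S0. Mark S0 accepting.
A 3-state machine:
        a   b  
>* S0   S1  S1 
   S1   S2  S2 
   S2   S0  S0 
(> = start, * = accepting)

start=S0 accept=S0 S0-a->S1 S0-b->S1 S1-a->S2 S1-b->S2 S2-a->S0 S2-b->S0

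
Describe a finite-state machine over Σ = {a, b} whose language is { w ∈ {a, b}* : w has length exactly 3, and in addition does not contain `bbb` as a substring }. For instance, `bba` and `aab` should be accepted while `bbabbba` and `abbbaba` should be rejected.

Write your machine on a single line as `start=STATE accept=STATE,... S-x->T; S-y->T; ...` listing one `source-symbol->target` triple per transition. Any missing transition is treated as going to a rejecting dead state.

start=S0; accept=S6,S7,S8; S0-a->S1; S0-b->S2; S1-a->S3; S1-b->S4; S2-a->S3; S2-b->S5; S3-a->S6; S3-b->S7; S4-a->S6; S4-b->S8; S5-a->S6; S5-b->S9; S6-a->S10; S6-b->S11; S7-a->S10; S7-b->S12; S8-a->S10; S8-b->S13; S9-a->S13; S9-b->S13; S10-a->S10; S10-b->S11; S11-a->S10; S11-b->S12; S12-a->S10; S12-b->S13; S13-a->S13; S13-b->S13

Run two small machines in parallel and take their product. The first has 5 states tracking the input length, saturating at 4; the second has 4 states tracking partial matches of the forbidden pattern `bbb`. A product state is a pair (one from each), accepting exactly when both do.
14 states suffice.
          a    b  
>  S0     S1   S2 
   S1     S3   S4 
   S2     S3   S5 
   S3     S6   S7 
   S4     S6   S8 
   S5     S6   S9 
 * S6    S10  S11 
 * S7    S10  S12 
 * S8    S10  S13 
   S9    S13  S13 
   S10   S10  S11 
   S11   S10  S12 
   S12   S10  S13 
   S13   S13  S13 
(> = start, * = accepting)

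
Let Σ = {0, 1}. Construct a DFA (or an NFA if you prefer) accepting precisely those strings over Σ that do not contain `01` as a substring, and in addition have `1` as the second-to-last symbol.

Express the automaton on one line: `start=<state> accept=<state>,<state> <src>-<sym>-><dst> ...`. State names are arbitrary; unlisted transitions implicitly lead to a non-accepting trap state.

Handle the two conditions separately and then intersect. One (3 states) tracks partial matches of the forbidden pattern `01`; the other (7 states) tracks the last 2 symbols read. Each combined state is a pair, one component from each; accept when both components accept.
With 10 states:
        0   1  
>  S0   S1  S2 
   S1   S3  S4 
   S2   S5  S6 
   S3   S3  S4 
   S4   S7  S8 
 * S5   S3  S4 
 * S6   S5  S6 
   S7   S9  S4 
   S8   S7  S8 
   S9   S9  S4 
(> = start, * = accepting)

start=S0 accept=S5,S6 S0-0->S1 S0-1->S2 S1-0->S3 S1-1->S4 S2-0->S5 S2-1->S6 S3-0->S3 S3-1->S4 S4-0->S7 S4-1->S8 S5-0->S3 S5-1->S4 S6-0->S5 S6-1->S6 S7-0->S9 S7-1->S4 S8-0->S7 S8-1->S8 S9-0->S9 S9-1->S4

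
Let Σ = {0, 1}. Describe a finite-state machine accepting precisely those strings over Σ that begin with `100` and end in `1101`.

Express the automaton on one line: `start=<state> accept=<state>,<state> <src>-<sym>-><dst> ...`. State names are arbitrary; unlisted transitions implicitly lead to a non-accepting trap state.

Handle the two conditions separately and then intersect. The first has 5 states tracking whether the input so far still matches the prefix `100`; the second has 5 states tracking how much of the suffix `1101` has currently been matched. A product state is a pair (one from each), accepting exactly when both do. Minimizing collapses redundant product states.
A 9-state machine:
        0   1  
>  q0   q1  q2 
   q1   q1  q1 
   q2   q3  q1 
   q3   q4  q1 
   q4   q4  q5 
   q5   q4  q6 
   q6   q7  q6 
   q7   q4  q8 
 * q8   q4  q6 
(> = start, * = accepting)

start=q0 accept=q8 q0-0->q1 q0-1->q2 q1-0->q1 q1-1->q1 q2-0->q3 q2-1->q1 q3-0->q4 q3-1->q1 q4-0->q4 q4-1->q5 q5-0->q4 q5-1->q6 q6-0->q7 q6-1->q6 q7-0->q4 q7-1->q8 q8-0->q4 q8-1->q6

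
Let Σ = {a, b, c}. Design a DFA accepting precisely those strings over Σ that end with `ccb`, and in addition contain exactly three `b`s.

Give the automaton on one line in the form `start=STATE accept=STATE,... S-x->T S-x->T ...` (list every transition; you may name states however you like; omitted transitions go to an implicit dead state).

Run two small machines in parallel and take their product. The first has 4 states tracking how much of the suffix `ccb` has currently been matched; the second has 5 states tracking the count of `b`s, saturating at 4. A product state is a pair (one from each), accepting exactly when both do. After merging equivalent states the machine shrinks.
7 states suffice.
        a   b   c  
>  q0   q0  q1  q0 
   q1   q1  q2  q1 
   q2   q2  q3  q4 
   q3   q3  q3  q3 
   q4   q2  q3  q5 
   q5   q2  q6  q5 
 * q6   q3  q3  q3 
(> = start, * = accepting)

start=q0 accept=q6 q0-a->q0 q0-b->q1 q0-c->q0 q1-a->q1 q1-b->q2 q1-c->q1 q2-a->q2 q2-b->q3 q2-c->q4 q3-a->q3 q3-b->q3 q3-c->q3 q4-a->q2 q4-b->q3 q4-c->q5 q5-a->q2 q5-b->q6 q5-c->q5 q6-a->q3 q6-b->q3 q6-c->q3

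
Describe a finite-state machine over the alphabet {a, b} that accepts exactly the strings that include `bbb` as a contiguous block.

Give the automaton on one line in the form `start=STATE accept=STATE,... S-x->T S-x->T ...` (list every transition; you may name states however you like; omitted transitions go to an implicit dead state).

start=q0 accept=q3 q0-a->q0 q0-b->q1 q1-a->q0 q1-b->q2 q2-a->q0 q2-b->q3 q3-a->q3 q3-b->q3

Track how much of `bbb` has been matched so far: state q0 is no progress, q3 is the absorbing accept state reached once `bbb` has occurred. Intermediate states record partial matches; on a mismatch, fall back to the longest reusable overlap.
4 states suffice.
        a   b  
>  q0   q0  q1 
   q1   q0  q2 
   q2   q0  q3 
 * q3   q3  q3 
(> = start, * = accepting)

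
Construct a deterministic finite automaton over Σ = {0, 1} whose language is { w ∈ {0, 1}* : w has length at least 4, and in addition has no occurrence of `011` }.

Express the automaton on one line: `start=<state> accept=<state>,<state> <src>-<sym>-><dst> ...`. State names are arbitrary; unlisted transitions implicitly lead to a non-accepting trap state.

Handle the two conditions separately and then intersect. The first has 6 states tracking the input length, saturating at 5; the second has 4 states tracking partial matches of the forbidden pattern `011`. A product state is a pair (one from each), accepting exactly when both do.
18 states suffice.
       0  1 
>  A   B  C 
   B   D  E 
   C   D  F 
   D   G  H 
   E   G  I 
   F   G  J 
   G   K  L 
   H   K  M 
   I   M  M 
   J   K  N 
 * K   O  P 
 * L   O  Q 
   M   Q  Q 
 * N   O  R 
 * O   O  P 
 * P   O  Q 
   Q   Q  Q 
 * R   O  R 
(> = start, * = accepting)

start=A accept=K,L,N,O,P,R A-0->B A-1->C B-0->D B-1->E C-0->D C-1->F D-0->G D-1->H E-0->G E-1->I F-0->G F-1->J G-0->K G-1->L H-0->K H-1->M I-0->M I-1->M J-0->K J-1->N K-0->O K-1->P L-0->O L-1->Q M-0->Q M-1->Q N-0->O N-1->R O-0->O O-1->P P-0->O P-1->Q Q-0->Q Q-1->Q R-0->O R-1->R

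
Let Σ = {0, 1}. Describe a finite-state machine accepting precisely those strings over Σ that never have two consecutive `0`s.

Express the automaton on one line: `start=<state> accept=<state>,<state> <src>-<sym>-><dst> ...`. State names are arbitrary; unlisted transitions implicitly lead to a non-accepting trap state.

This is the complement of 'contains `00`'. Use the same substring-matching states — A through C holding how much of `00` has just been matched — but flip the accepting set: everything except the trap C accepts.
       0  1 
>* A   B  A 
 * B   C  A 
   C   C  C 
(> = start, * = accepting)

start=A accept=A,B A-0->B A-1->A B-0->C B-1->A C-0->C C-1->C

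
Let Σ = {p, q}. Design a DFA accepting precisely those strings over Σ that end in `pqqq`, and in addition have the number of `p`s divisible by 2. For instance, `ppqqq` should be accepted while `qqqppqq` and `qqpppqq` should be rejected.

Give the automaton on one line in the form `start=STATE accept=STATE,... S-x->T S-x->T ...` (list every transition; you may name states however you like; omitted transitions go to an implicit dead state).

Run two small machines in parallel and take their product. The first has 5 states tracking how much of the suffix `pqqq` has currently been matched; the second has 2 states tracking the count of `p`s modulo 2. A product state is a pair (one from each), accepting exactly when both do. Equivalent product states are then merged.
A 6-state machine:
       p  q 
>  A   B  A 
   B   C  B 
   C   B  D 
   D   B  E 
   E   B  F 
 * F   B  A 
(> = start, * = accepting)

start=A accept=F A-p->B A-q->A B-p->C B-q->B C-p->B C-q->D D-p->B D-q->E E-p->B E-q->F F-p->B F-q->A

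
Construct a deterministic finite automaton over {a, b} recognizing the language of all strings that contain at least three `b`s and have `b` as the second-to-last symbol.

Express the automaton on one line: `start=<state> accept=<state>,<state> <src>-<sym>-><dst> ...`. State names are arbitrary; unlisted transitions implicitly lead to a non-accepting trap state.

Handle the two conditions separately and then intersect. One (5 states) tracks the count of `b`s, saturating at 4; the other (7 states) tracks the last 2 symbols read. Each combined state is a pair, one component from each; accept when both components accept.
19 states suffice.
          a    b  
>  q0     q1   q2 
   q1     q3   q4 
   q2     q5   q6 
   q3     q3   q4 
   q4     q5   q6 
   q5     q7   q8 
   q6     q9  q10 
   q7     q7   q8 
   q8     q9  q10 
   q9    q11  q12 
 * q10   q13  q14 
   q11   q11  q12 
   q12   q13  q14 
 * q13   q15  q16 
 * q14   q17  q14 
   q15   q15  q16 
   q16   q17  q14 
 * q17   q18  q16 
   q18   q18  q16 
(> = start, * = accepting)

start=q0 accept=q10,q13,q14,q17 q0-a->q1 q0-b->q2 q1-a->q3 q1-b->q4 q2-a->q5 q2-b->q6 q3-a->q3 q3-b->q4 q4-a->q5 q4-b->q6 q5-a->q7 q5-b->q8 q6-a->q9 q6-b->q10 q7-a->q7 q7-b->q8 q8-a->q9 q8-b->q10 q9-a->q11 q9-b->q12 q10-a->q13 q10-b->q14 q11-a->q11 q11-b->q12 q12-a->q13 q12-b->q14 q13-a->q15 q13-b->q16 q14-a->q17 q14-b->q14 q15-a->q15 q15-b->q16 q16-a->q17 q16-b->q14 q17-a->q18 q17-b->q16 q18-a->q18 q18-b->q16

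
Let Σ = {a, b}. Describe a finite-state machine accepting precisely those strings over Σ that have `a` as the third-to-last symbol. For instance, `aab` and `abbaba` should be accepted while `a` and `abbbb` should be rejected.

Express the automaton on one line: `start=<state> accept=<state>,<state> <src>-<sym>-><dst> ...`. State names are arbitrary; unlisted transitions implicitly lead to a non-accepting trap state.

start=s0 accept=s7,s8,s9,s10 s0-a->s1 s0-b->s2 s1-a->s3 s1-b->s4 s2-a->s5 s2-b->s6 s3-a->s7 s3-b->s8 s4-a->s9 s4-b->s10 s5-a->s11 s5-b->s12 s6-a->s13 s6-b->s14 s7-a->s7 s7-b->s8 s8-a->s9 s8-b->s10 s9-a->s11 s9-b->s12 s10-a->s13 s10-b->s14 s11-a->s7 s11-b->s8 s12-a->s9 s12-b->s10 s13-a->s11 s13-b->s12 s14-a->s13 s14-b->s14

Because acceptance depends on a position counted from the end, the machine has to buffer the most recent 3 symbols. Make each state the string of the last up-to-3 symbols read; on input `x` shift the window left and append `x`. Accept when the buffered window has length 3 and begins with `a`.
          a    b  
>  s0     s1   s2 
   s1     s3   s4 
   s2     s5   s6 
   s3     s7   s8 
   s4     s9  s10 
   s5    s11  s12 
   s6    s13  s14 
 * s7     s7   s8 
 * s8     s9  s10 
 * s9    s11  s12 
 * s10   s13  s14 
   s11    s7   s8 
   s12    s9  s10 
   s13   s11  s12 
   s14   s13  s14 
(> = start, * = accepting)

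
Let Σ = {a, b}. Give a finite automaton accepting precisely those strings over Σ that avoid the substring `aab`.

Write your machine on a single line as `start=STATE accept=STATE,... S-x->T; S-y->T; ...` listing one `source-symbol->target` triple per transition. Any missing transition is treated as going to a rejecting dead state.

start=q0; accept=q0,q1,q2; q0-a->q1; q0-b->q0; q1-a->q2; q1-b->q0; q2-a->q2; q2-b->q3; q3-a->q3; q3-b->q3

Track partial matches of the forbidden pattern `aab`. State q3 is a dead state reached once `aab` has occurred; every other state accepts. q0 means no part of `aab` is currently matched.
A 4-state machine:
        a   b  
>* q0   q1  q0 
 * q1   q2  q0 
 * q2   q2  q3 
   q3   q3  q3 
(> = start, * = accepting)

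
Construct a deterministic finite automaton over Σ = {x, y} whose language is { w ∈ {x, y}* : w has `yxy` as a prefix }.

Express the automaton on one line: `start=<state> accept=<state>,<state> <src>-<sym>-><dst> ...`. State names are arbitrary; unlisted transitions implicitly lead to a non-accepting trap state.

start=s0 accept=s3 s0-x->s4 s0-y->s1 s1-x->s2 s1-y->s4 s2-x->s4 s2-y->s3 s3-x->s3 s3-y->s3 s4-x->s4 s4-y->s4

Walk along `yxy` while the input agrees: from s0 take `y` to s1, and so on. Any deviation drops to the rejecting sink s4. Once s3 is reached the prefix is confirmed and every continuation is accepted.
5 states suffice.
        x   y  
>  s0   s4  s1 
   s1   s2  s4 
   s2   s4  s3 
 * s3   s3  s3 
   s4   s4  s4 
(> = start, * = accepting)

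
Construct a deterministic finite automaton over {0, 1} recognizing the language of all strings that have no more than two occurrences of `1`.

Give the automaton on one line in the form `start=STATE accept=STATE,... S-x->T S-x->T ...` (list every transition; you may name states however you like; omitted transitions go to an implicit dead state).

Only the number of `1`s matters, and only up to 3. Make a chain q0 → q1 → q2 → q3 advanced by each `1` (with q3 absorbing); every other symbol self-loops. The accepting set is {q0, q1, q2}.
With 4 states:
        0   1  
>* q0   q0  q1 
 * q1   q1  q2 
 * q2   q2  q3 
   q3   q3  q3 
(> = start, * = accepting)

start=q0 accept=q0,q1,q2 q0-0->q0 q0-1->q1 q1-0->q1 q1-1->q2 q2-0->q2 q2-1->q3 q3-0->q3 q3-1->q3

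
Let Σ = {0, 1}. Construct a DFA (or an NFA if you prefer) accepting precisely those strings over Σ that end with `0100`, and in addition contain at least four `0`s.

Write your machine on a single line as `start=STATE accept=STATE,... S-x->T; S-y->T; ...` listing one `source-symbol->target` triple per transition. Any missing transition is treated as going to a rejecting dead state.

start=q0; accept=q5; q0-0->q1; q0-1->q0; q1-0->q2; q1-1->q1; q2-0->q2; q2-1->q3; q3-0->q4; q3-1->q1; q4-0->q5; q4-1->q3; q5-0->q2; q5-1->q3

Run two small machines in parallel and take their product. The first has 5 states tracking how much of the suffix `0100` has currently been matched; the second has 6 states tracking the count of `0`s, saturating at 5. A product state is a pair (one from each), accepting exactly when both do. After merging equivalent states the machine shrinks.
A 6-state machine:
        0   1  
>  q0   q1  q0 
   q1   q2  q1 
   q2   q2  q3 
   q3   q4  q1 
   q4   q5  q3 
 * q5   q2  q3 
(> = start, * = accepting)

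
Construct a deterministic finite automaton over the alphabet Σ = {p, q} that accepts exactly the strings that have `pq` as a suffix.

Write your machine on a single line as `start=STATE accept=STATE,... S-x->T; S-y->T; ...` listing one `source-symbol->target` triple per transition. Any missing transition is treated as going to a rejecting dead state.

Remember how much of `pq` the current input suffix matches. State S0 means no match yet; S1 means the last symbol is `p`; S2 means the last 2 symbols are `pq`. Only S2 accepts. On a mismatch, fall back to the longest proper suffix that is still a prefix of `pq`.
With 3 states:
        p   q  
>  S0   S1  S0 
   S1   S1  S2 
 * S2   S1  S0 
(> = start, * = accepting)

start=S0; accept=S2; S0-p->S1; S0-q->S0; S1-p->S1; S1-q->S2; S2-p->S1; S2-q->S0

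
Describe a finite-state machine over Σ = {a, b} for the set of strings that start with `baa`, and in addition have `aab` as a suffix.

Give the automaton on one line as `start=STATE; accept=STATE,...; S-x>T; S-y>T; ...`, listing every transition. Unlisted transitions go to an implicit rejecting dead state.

start=S0; accept=S5; S0-a>S1; S0-b>S2; S1-a>S1; S1-b>S1; S2-a>S3; S2-b>S1; S3-a>S4; S3-b>S1; S4-a>S4; S4-b>S5; S5-a>S6; S5-b>S7; S6-a>S4; S6-b>S7; S7-a>S6; S7-b>S7

Handle the two conditions separately and then intersect. One (5 states) tracks whether the input so far still matches the prefix `baa`; the other (4 states) tracks how much of the suffix `aab` has currently been matched. Each combined state is a pair, one component from each; accept when both components accept. Minimizing collapses redundant product states.
        a   b  
>  S0   S1  S2 
   S1   S1  S1 
   S2   S3  S1 
   S3   S4  S1 
   S4   S4  S5 
 * S5   S6  S7 
   S6   S4  S7 
   S7   S6  S7 
(> = start, * = accepting)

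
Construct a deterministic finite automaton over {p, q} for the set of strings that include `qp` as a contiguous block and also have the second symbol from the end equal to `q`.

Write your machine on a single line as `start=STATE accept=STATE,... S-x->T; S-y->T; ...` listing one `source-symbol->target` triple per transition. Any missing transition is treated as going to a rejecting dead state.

Handle the two conditions separately and then intersect. The first has 3 states tracking whether and how much of `qp` has been seen; the second has 7 states tracking the last 2 symbols read. A product state is a pair (one from each), accepting exactly when both do.
With 10 states:
        p   q  
>  s0   s1  s2 
   s1   s3  s4 
   s2   s5  s6 
   s3   s3  s4 
   s4   s5  s6 
 * s5   s7  s8 
   s6   s5  s6 
   s7   s7  s8 
   s8   s5  s9 
 * s9   s5  s9 
(> = start, * = accepting)

start=s0; accept=s5,s9; s0-p->s1; s0-q->s2; s1-p->s3; s1-q->s4; s2-p->s5; s2-q->s6; s3-p->s3; s3-q->s4; s4-p->s5; s4-q->s6; s5-p->s7; s5-q->s8; s6-p->s5; s6-q->s6; s7-p->s7; s7-q->s8; s8-p->s5; s8-q->s9; s9-p->s5; s9-q->s9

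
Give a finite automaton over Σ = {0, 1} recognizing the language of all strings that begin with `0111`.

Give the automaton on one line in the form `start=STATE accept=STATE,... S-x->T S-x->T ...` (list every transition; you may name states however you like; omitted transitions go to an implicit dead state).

Check the first 4 symbols one by one: q0 through q3 record how many have matched `0111` so far; any wrong symbol goes to the dead state q5. After all 4 match we enter the accepting sink q4.
6 states suffice.
        0   1  
>  q0   q1  q5 
   q1   q5  q2 
   q2   q5  q3 
   q3   q5  q4 
 * q4   q4  q4 
   q5   q5  q5 
(> = start, * = accepting)

start=q0 accept=q4 q0-0->q1 q0-1->q5 q1-0->q5 q1-1->q2 q2-0->q5 q2-1->q3 q3-0->q5 q3-1->q4 q4-0->q4 q4-1->q4 q5-0->q5 q5-1->q5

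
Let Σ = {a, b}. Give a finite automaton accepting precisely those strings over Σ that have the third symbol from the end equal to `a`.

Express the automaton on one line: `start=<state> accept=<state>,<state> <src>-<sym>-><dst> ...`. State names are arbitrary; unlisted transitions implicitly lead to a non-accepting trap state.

start=S0 accept=S7,S8,S9,S10 S0-a->S1 S0-b->S2 S1-a->S3 S1-b->S4 S2-a->S5 S2-b->S6 S3-a->S7 S3-b->S8 S4-a->S9 S4-b->S10 S5-a->S11 S5-b->S12 S6-a->S13 S6-b->S14 S7-a->S7 S7-b->S8 S8-a->S9 S8-b->S10 S9-a->S11 S9-b->S12 S10-a->S13 S10-b->S14 S11-a->S7 S11-b->S8 S12-a->S9 S12-b->S10 S13-a->S11 S13-b->S12 S14-a->S13 S14-b->S14

Because acceptance depends on a position counted from the end, the machine has to buffer the most recent 3 symbols. Make each state the string of the last up-to-3 symbols read; on input `x` shift the window left and append `x`. Accept when the buffered window has length 3 and begins with `a`.
          a    b  
>  S0     S1   S2 
   S1     S3   S4 
   S2     S5   S6 
   S3     S7   S8 
   S4     S9  S10 
   S5    S11  S12 
   S6    S13  S14 
 * S7     S7   S8 
 * S8     S9  S10 
 * S9    S11  S12 
 * S10   S13  S14 
   S11    S7   S8 
   S12    S9  S10 
   S13   S11  S12 
   S14   S13  S14 
(> = start, * = accepting)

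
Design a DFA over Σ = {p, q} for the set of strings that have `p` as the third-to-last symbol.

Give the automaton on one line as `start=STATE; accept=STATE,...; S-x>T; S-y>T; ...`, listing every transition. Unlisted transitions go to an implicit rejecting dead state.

start=A; accept=H,I,J,K; A-p>B; A-q>C; B-p>D; B-q>E; C-p>F; C-q>G; D-p>H; D-q>I; E-p>J; E-q>K; F-p>L; F-q>M; G-p>N; G-q>O; H-p>H; H-q>I; I-p>J; I-q>K; J-p>L; J-q>M; K-p>N; K-q>O; L-p>H; L-q>I; M-p>J; M-q>K; N-p>L; N-q>M; O-p>N; O-q>O

A DFA must remember the last 3 symbols (since which symbol is third-to-last isn't known until the input ends). Use one state per possible window of the last ≤3 symbols; accept from those whose window starts with `p`.
15 states suffice.
       p  q 
>  A   B  C 
   B   D  E 
   C   F  G 
   D   H  I 
   E   J  K 
   F   L  M 
   G   N  O 
 * H   H  I 
 * I   J  K 
 * J   L  M 
 * K   N  O 
   L   H  I 
   M   J  K 
   N   L  M 
   O   N  O 
(> = start, * = accepting)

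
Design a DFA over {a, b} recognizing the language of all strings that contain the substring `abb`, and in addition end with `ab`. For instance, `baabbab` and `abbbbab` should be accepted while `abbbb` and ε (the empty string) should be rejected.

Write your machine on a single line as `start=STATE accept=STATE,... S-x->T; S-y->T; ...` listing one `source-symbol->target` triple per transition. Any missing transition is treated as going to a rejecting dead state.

start=q0; accept=q5; q0-a->q1; q0-b->q0; q1-a->q1; q1-b->q2; q2-a->q1; q2-b->q3; q3-a->q4; q3-b->q3; q4-a->q4; q4-b->q5; q5-a->q4; q5-b->q3

Build one automaton per condition and run them in lockstep. One (4 states) tracks whether and how much of `abb` has been seen; the other (3 states) tracks how much of the suffix `ab` has currently been matched. Each combined state is a pair, one component from each; accept when both components accept.
A 6-state machine:
        a   b  
>  q0   q1  q0 
   q1   q1  q2 
   q2   q1  q3 
   q3   q4  q3 
   q4   q4  q5 
 * q5   q4  q3 
(> = start, * = accepting)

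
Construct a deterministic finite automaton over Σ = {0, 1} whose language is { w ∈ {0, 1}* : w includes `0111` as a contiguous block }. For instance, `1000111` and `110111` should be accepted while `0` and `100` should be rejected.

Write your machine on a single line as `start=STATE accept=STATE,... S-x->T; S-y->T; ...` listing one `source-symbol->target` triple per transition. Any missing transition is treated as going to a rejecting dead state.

start=s0; accept=s4; s0-0->s1; s0-1->s0; s1-0->s1; s1-1->s2; s2-0->s1; s2-1->s3; s3-0->s1; s3-1->s4; s4-0->s4; s4-1->s4

Track how much of `0111` has been matched so far: state s0 is no progress, s4 is the absorbing accept state reached once `0111` has occurred. Intermediate states record partial matches; on a mismatch, fall back to the longest reusable overlap.
With 5 states:
        0   1  
>  s0   s1  s0 
   s1   s1  s2 
   s2   s1  s3 
   s3   s1  s4 
 * s4   s4  s4 
(> = start, * = accepting)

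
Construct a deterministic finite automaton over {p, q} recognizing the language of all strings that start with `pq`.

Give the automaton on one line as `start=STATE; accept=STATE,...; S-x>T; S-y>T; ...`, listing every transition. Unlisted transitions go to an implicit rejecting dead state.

start=A; accept=C; A-p>B; A-q>D; B-p>D; B-q>C; C-p>C; C-q>C; D-p>D; D-q>D

Check the first 2 symbols one by one: A through B record how many have matched `pq` so far; any wrong symbol goes to the dead state D. After all 2 match we enter the accepting sink C.
4 states suffice.
       p  q 
>  A   B  D 
   B   D  C 
 * C   C  C 
   D   D  D 
(> = start, * = accepting)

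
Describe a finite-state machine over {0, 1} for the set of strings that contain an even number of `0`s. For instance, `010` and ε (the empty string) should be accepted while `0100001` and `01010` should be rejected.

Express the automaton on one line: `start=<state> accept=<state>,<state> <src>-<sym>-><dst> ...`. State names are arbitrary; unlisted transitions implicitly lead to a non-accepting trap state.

start=A accept=A A-0->B A-1->A B-0->A B-1->B

The only thing that matters is how many `0`s have appeared, reduced mod 2. Use one state per residue: A for 0, …, B for 1. Reading `0` moves to the next residue; anything else stays put. A is accepting.
       0  1 
>* A   B  A 
   B   A  B 
(> = start, * = accepting)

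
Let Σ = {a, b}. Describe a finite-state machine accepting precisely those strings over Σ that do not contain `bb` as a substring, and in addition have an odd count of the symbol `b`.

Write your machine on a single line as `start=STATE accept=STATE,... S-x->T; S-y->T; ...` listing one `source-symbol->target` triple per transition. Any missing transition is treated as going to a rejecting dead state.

start=S0; accept=S1,S2; S0-a->S0; S0-b->S1; S1-a->S2; S1-b->S3; S2-a->S2; S2-b->S4; S3-a->S3; S3-b->S5; S4-a->S0; S4-b->S5; S5-a->S5; S5-b->S3

Build one automaton per condition and run them in lockstep. One (3 states) tracks partial matches of the forbidden pattern `bb`; the other (2 states) tracks the count of `b`s modulo 2. Each combined state is a pair, one component from each; accept when both components accept.
        a   b  
>  S0   S0  S1 
 * S1   S2  S3 
 * S2   S2  S4 
   S3   S3  S5 
   S4   S0  S5 
   S5   S5  S3 
(> = start, * = accepting)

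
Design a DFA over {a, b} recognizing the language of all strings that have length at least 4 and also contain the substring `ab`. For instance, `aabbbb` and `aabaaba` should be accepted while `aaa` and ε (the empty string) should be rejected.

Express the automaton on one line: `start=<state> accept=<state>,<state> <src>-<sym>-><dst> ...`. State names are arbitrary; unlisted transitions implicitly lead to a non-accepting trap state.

start=S0 accept=S10,S13 S0-a->S1 S0-b->S2 S1-a->S3 S1-b->S4 S2-a->S3 S2-b->S5 S3-a->S6 S3-b->S7 S4-a->S7 S4-b->S7 S5-a->S6 S5-b->S8 S6-a->S9 S6-b->S10 S7-a->S10 S7-b->S10 S8-a->S9 S8-b->S11 S9-a->S12 S9-b->S13 S10-a->S13 S10-b->S13 S11-a->S12 S11-b->S14 S12-a->S12 S12-b->S13 S13-a->S13 S13-b->S13 S14-a->S12 S14-b->S14

Handle the two conditions separately and then intersect. One (6 states) tracks the input length, saturating at 5; the other (3 states) tracks whether and how much of `ab` has been seen. Each combined state is a pair, one component from each; accept when both components accept.
A 15-state machine:
          a    b  
>  S0     S1   S2 
   S1     S3   S4 
   S2     S3   S5 
   S3     S6   S7 
   S4     S7   S7 
   S5     S6   S8 
   S6     S9  S10 
   S7    S10  S10 
   S8     S9  S11 
   S9    S12  S13 
 * S10   S13  S13 
   S11   S12  S14 
   S12   S12  S13 
 * S13   S13  S13 
   S14   S12  S14 
(> = start, * = accepting)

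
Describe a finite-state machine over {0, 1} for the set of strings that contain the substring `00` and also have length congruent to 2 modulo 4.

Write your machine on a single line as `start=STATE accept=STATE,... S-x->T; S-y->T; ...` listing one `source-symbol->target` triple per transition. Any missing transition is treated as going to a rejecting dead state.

start=q0; accept=q3; q0-0->q1; q0-1->q2; q1-0->q3; q1-1->q4; q2-0->q5; q2-1->q4; q3-0->q6; q3-1->q6; q4-0->q7; q4-1->q8; q5-0->q6; q5-1->q8; q6-0->q9; q6-1->q9; q7-0->q9; q7-1->q0; q8-0->q10; q8-1->q0; q9-0->q11; q9-1->q11; q10-0->q11; q10-1->q2; q11-0->q3; q11-1->q3

Build one automaton per condition and run them in lockstep. One (3 states) tracks whether and how much of `00` has been seen; the other (4 states) tracks the input length modulo 4. Each combined state is a pair, one component from each; accept when both components accept.
          0    1  
>  q0     q1   q2 
   q1     q3   q4 
   q2     q5   q4 
 * q3     q6   q6 
   q4     q7   q8 
   q5     q6   q8 
   q6     q9   q9 
   q7     q9   q0 
   q8    q10   q0 
   q9    q11  q11 
   q10   q11   q2 
   q11    q3   q3 
(> = start, * = accepting)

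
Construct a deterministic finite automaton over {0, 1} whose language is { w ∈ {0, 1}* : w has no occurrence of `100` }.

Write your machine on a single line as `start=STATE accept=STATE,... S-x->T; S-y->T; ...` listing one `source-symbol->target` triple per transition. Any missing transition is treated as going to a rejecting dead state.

start=q0; accept=q0,q1,q2; q0-0->q0; q0-1->q1; q1-0->q2; q1-1->q1; q2-0->q3; q2-1->q1; q3-0->q3; q3-1->q3

Track partial matches of the forbidden pattern `100`. State q3 is a dead state reached once `100` has occurred; every other state accepts. q0 means no part of `100` is currently matched.
4 states suffice.
        0   1  
>* q0   q0  q1 
 * q1   q2  q1 
 * q2   q3  q1 
   q3   q3  q3 
(> = start, * = accepting)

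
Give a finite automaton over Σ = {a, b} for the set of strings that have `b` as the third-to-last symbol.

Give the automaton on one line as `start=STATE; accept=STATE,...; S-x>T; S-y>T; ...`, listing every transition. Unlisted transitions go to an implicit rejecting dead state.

start=q0; accept=q11,q12,q13,q14; q0-a>q1; q0-b>q2; q1-a>q3; q1-b>q4; q2-a>q5; q2-b>q6; q3-a>q7; q3-b>q8; q4-a>q9; q4-b>q10; q5-a>q11; q5-b>q12; q6-a>q13; q6-b>q14; q7-a>q7; q7-b>q8; q8-a>q9; q8-b>q10; q9-a>q11; q9-b>q12; q10-a>q13; q10-b>q14; q11-a>q7; q11-b>q8; q12-a>q9; q12-b>q10; q13-a>q11; q13-b>q12; q14-a>q13; q14-b>q14

A DFA must remember the last 3 symbols (since which symbol is third-to-last isn't known until the input ends). Use one state per possible window of the last ≤3 symbols; accept from those whose window starts with `b`.
          a    b  
>  q0     q1   q2 
   q1     q3   q4 
   q2     q5   q6 
   q3     q7   q8 
   q4     q9  q10 
   q5    q11  q12 
   q6    q13  q14 
   q7     q7   q8 
   q8     q9  q10 
   q9    q11  q12 
   q10   q13  q14 
 * q11    q7   q8 
 * q12    q9  q10 
 * q13   q11  q12 
 * q14   q13  q14 
(> = start, * = accepting)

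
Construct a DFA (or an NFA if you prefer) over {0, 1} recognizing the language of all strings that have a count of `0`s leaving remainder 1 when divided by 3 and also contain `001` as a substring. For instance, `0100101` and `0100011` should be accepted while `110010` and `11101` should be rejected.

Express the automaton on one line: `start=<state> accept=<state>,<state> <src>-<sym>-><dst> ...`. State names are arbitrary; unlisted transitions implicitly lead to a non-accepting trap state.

Run two small machines in parallel and take their product. One (3 states) tracks the count of `0`s modulo 3; the other (4 states) tracks whether and how much of `001` has been seen. Each combined state is a pair, one component from each; accept when both components accept.
          0    1  
>  S0     S1   S0 
   S1     S2   S3 
   S2     S4   S5 
   S3     S6   S3 
   S4     S7   S8 
   S5     S8   S5 
   S6     S4   S9 
   S7     S2  S10 
   S8    S10   S8 
   S9    S11   S9 
 * S10    S5  S10 
   S11    S7   S0 
(> = start, * = accepting)

start=S0 accept=S10 S0-0->S1 S0-1->S0 S1-0->S2 S1-1->S3 S2-0->S4 S2-1->S5 S3-0->S6 S3-1->S3 S4-0->S7 S4-1->S8 S5-0->S8 S5-1->S5 S6-0->S4 S6-1->S9 S7-0->S2 S7-1->S10 S8-0->S10 S8-1->S8 S9-0->S11 S9-1->S9 S10-0->S5 S10-1->S10 S11-0->S7 S11-1->S0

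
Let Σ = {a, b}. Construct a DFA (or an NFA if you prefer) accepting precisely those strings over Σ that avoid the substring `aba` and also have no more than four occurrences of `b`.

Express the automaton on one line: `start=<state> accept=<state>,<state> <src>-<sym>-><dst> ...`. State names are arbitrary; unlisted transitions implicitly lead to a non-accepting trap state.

Build one automaton per condition and run them in lockstep. The first has 4 states tracking partial matches of the forbidden pattern `aba`; the second has 6 states tracking the count of `b`s, saturating at 5. A product state is a pair (one from each), accepting exactly when both do. Minimizing collapses redundant product states.
          a    b  
>* q0     q1   q2 
 * q1     q1   q3 
 * q2     q4   q5 
 * q3     q6   q5 
 * q4     q4   q7 
 * q5     q8   q9 
   q6     q6   q6 
 * q7     q6   q9 
 * q8     q8  q10 
 * q9    q11  q12 
 * q10    q6  q12 
 * q11   q11  q13 
 * q12   q12   q6 
 * q13    q6   q6 
(> = start, * = accepting)

start=q0 accept=q0,q1,q2,q3,q4,q5,q7,q8,q9,q10,q11,q12,q13 q0-a->q1 q0-b->q2 q1-a->q1 q1-b->q3 q2-a->q4 q2-b->q5 q3-a->q6 q3-b->q5 q4-a->q4 q4-b->q7 q5-a->q8 q5-b->q9 q6-a->q6 q6-b->q6 q7-a->q6 q7-b->q9 q8-a->q8 q8-b->q10 q9-a->q11 q9-b->q12 q10-a->q6 q10-b->q12 q11-a->q11 q11-b->q13 q12-a->q12 q12-b->q6 q13-a->q6 q13-b->q6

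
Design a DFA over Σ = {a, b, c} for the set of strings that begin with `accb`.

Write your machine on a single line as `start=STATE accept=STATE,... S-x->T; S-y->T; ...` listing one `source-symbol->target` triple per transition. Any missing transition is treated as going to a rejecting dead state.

start=S0; accept=S4; S0-a->S1; S0-b->S5; S0-c->S5; S1-a->S5; S1-b->S5; S1-c->S2; S2-a->S5; S2-b->S5; S2-c->S3; S3-a->S5; S3-b->S4; S3-c->S5; S4-a->S4; S4-b->S4; S4-c->S4; S5-a->S5; S5-b->S5; S5-c->S5

Check the first 4 symbols one by one: S0 through S3 record how many have matched `accb` so far; any wrong symbol goes to the dead state S5. After all 4 match we enter the accepting sink S4.
6 states suffice.
        a   b   c  
>  S0   S1  S5  S5 
   S1   S5  S5  S2 
   S2   S5  S5  S3 
   S3   S5  S4  S5 
 * S4   S4  S4  S4 
   S5   S5  S5  S5 
(> = start, * = accepting)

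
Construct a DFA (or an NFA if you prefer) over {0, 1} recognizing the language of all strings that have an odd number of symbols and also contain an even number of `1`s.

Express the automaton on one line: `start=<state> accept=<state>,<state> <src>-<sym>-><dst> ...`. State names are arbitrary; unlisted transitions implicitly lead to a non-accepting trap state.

start=A accept=B A-0->B A-1->C B-0->A B-1->D C-0->D C-1->A D-0->C D-1->B

Build one automaton per condition and run them in lockstep. The first has 2 states tracking the input length modulo 2; the second has 2 states tracking the count of `1`s modulo 2. A product state is a pair (one from each), accepting exactly when both do.
With 4 states:
       0  1 
>  A   B  C 
 * B   A  D 
   C   D  A 
   D   C  B 
(> = start, * = accepting)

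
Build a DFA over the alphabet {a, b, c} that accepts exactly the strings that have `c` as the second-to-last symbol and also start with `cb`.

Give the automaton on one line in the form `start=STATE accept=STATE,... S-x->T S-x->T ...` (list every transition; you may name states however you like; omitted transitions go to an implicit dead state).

start=s0 accept=s11,s20,s21 s0-a->s1 s0-b->s2 s0-c->s3 s1-a->s4 s1-b->s5 s1-c->s6 s2-a->s7 s2-b->s8 s2-c->s9 s3-a->s10 s3-b->s11 s3-c->s12 s4-a->s4 s4-b->s5 s4-c->s6 s5-a->s7 s5-b->s8 s5-c->s9 s6-a->s10 s6-b->s13 s6-c->s12 s7-a->s4 s7-b->s5 s7-c->s6 s8-a->s7 s8-b->s8 s8-c->s9 s9-a->s10 s9-b->s13 s9-c->s12 s10-a->s4 s10-b->s5 s10-c->s6 s11-a->s14 s11-b->s15 s11-c->s16 s12-a->s10 s12-b->s13 s12-c->s12 s13-a->s7 s13-b->s8 s13-c->s9 s14-a->s17 s14-b->s18 s14-c->s19 s15-a->s14 s15-b->s15 s15-c->s16 s16-a->s20 s16-b->s11 s16-c->s21 s17-a->s17 s17-b->s18 s17-c->s19 s18-a->s14 s18-b->s15 s18-c->s16 s19-a->s20 s19-b->s11 s19-c->s21 s20-a->s17 s20-b->s18 s20-c->s19 s21-a->s20 s21-b->s11 s21-c->s21

Handle the two conditions separately and then intersect. One (13 states) tracks the last 2 symbols read; the other (4 states) tracks whether the input so far still matches the prefix `cb`. Each combined state is a pair, one component from each; accept when both components accept.
          a    b    c  
>  s0     s1   s2   s3 
   s1     s4   s5   s6 
   s2     s7   s8   s9 
   s3    s10  s11  s12 
   s4     s4   s5   s6 
   s5     s7   s8   s9 
   s6    s10  s13  s12 
   s7     s4   s5   s6 
   s8     s7   s8   s9 
   s9    s10  s13  s12 
   s10    s4   s5   s6 
 * s11   s14  s15  s16 
   s12   s10  s13  s12 
   s13    s7   s8   s9 
   s14   s17  s18  s19 
   s15   s14  s15  s16 
   s16   s20  s11  s21 
   s17   s17  s18  s19 
   s18   s14  s15  s16 
   s19   s20  s11  s21 
 * s20   s17  s18  s19 
 * s21   s20  s11  s21 
(> = start, * = accepting)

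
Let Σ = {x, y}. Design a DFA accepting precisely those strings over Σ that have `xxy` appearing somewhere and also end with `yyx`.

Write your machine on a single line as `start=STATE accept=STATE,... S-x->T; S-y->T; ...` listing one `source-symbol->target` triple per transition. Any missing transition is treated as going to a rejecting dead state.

start=q0; accept=q9; q0-x->q1; q0-y->q2; q1-x->q3; q1-y->q2; q2-x->q1; q2-y->q4; q3-x->q3; q3-y->q5; q4-x->q6; q4-y->q4; q5-x->q7; q5-y->q8; q6-x->q3; q6-y->q2; q7-x->q7; q7-y->q5; q8-x->q9; q8-y->q8; q9-x->q7; q9-y->q5

Run two small machines in parallel and take their product. The first has 4 states tracking whether and how much of `xxy` has been seen; the second has 4 states tracking how much of the suffix `yyx` has currently been matched. A product state is a pair (one from each), accepting exactly when both do.
10 states suffice.
        x   y  
>  q0   q1  q2 
   q1   q3  q2 
   q2   q1  q4 
   q3   q3  q5 
   q4   q6  q4 
   q5   q7  q8 
   q6   q3  q2 
   q7   q7  q5 
   q8   q9  q8 
 * q9   q7  q5 
(> = start, * = accepting)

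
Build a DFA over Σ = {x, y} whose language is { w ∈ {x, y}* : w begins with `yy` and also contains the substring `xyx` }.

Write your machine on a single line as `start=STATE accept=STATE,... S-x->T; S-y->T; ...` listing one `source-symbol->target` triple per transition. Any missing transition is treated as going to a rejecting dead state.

start=q0; accept=q6; q0-x->q1; q0-y->q2; q1-x->q1; q1-y->q1; q2-x->q1; q2-y->q3; q3-x->q4; q3-y->q3; q4-x->q4; q4-y->q5; q5-x->q6; q5-y->q3; q6-x->q6; q6-y->q6

Handle the two conditions separately and then intersect. The first has 4 states tracking whether the input so far still matches the prefix `yy`; the second has 4 states tracking whether and how much of `xyx` has been seen. A product state is a pair (one from each), accepting exactly when both do. Minimizing collapses redundant product states.
7 states suffice.
        x   y  
>  q0   q1  q2 
   q1   q1  q1 
   q2   q1  q3 
   q3   q4  q3 
   q4   q4  q5 
   q5   q6  q3 
 * q6   q6  q6 
(> = start, * = accepting)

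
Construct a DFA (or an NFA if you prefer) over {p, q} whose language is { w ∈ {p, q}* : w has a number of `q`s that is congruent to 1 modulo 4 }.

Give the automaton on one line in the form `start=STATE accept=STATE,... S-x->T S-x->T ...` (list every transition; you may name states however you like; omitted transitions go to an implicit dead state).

Keep the running count of `q`s modulo 4: each `q` advances along the cycle s0 → s1 → s2 → s3 → s0 while other symbols loop. Accept at s1.
4 states suffice.
        p   q  
>  s0   s0  s1 
 * s1   s1  s2 
   s2   s2  s3 
   s3   s3  s0 
(> = start, * = accepting)

start=s0 accept=s1 s0-p->s0 s0-q->s1 s1-p->s1 s1-q->s2 s2-p->s2 s2-q->s3 s3-p->s3 s3-q->s0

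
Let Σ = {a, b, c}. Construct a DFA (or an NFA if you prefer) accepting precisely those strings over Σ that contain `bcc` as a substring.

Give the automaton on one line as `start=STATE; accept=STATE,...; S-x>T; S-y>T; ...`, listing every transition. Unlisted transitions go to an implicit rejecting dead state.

start=S0; accept=S3; S0-a>S0; S0-b>S1; S0-c>S0; S1-a>S0; S1-b>S1; S1-c>S2; S2-a>S0; S2-b>S1; S2-c>S3; S3-a>S3; S3-b>S3; S3-c>S3

Track how much of `bcc` has been matched so far: state S0 is no progress, S3 is the absorbing accept state reached once `bcc` has occurred. Intermediate states record partial matches; on a mismatch, fall back to the longest reusable overlap.
With 4 states:
        a   b   c  
>  S0   S0  S1  S0 
   S1   S0  S1  S2 
   S2   S0  S1  S3 
 * S3   S3  S3  S3 
(> = start, * = accepting)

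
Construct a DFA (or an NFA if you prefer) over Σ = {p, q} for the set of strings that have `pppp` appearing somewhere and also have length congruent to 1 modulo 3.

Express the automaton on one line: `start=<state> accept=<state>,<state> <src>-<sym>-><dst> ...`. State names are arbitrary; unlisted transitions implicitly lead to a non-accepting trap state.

start=A accept=J A-p->B A-q->C B-p->D B-q->E C-p->F C-q->E D-p->G D-q->A E-p->H E-q->A F-p->I F-q->A G-p->J G-q->C H-p->K H-q->C I-p->L I-q->C J-p->M J-q->M K-p->N K-q->E L-p->M L-q->E M-p->O M-q->O N-p->O N-q->A O-p->J O-q->J

Run two small machines in parallel and take their product. One (5 states) tracks whether and how much of `pppp` has been seen; the other (3 states) tracks the input length modulo 3. Each combined state is a pair, one component from each; accept when both components accept.
With 15 states:
       p  q 
>  A   B  C 
   B   D  E 
   C   F  E 
   D   G  A 
   E   H  A 
   F   I  A 
   G   J  C 
   H   K  C 
   I   L  C 
 * J   M  M 
   K   N  E 
   L   M  E 
   M   O  O 
   N   O  A 
   O   J  J 
(> = start, * = accepting)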